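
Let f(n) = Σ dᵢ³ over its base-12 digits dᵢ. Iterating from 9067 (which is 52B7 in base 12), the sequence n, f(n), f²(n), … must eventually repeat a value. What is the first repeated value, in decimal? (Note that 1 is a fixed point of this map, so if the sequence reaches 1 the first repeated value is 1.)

9067 = (5,2,11,7)_12 → 5³ + 2³ + 11³ + 7³ = 1807
1807 = (1,0,6,7)_12 → 1³ + 0³ + 6³ + 7³ = 560
560 = (3,10,8)_12 → 3³ + 10³ + 8³ = 1539
1539 = (10,8,3)_12 → 10³ + 8³ + 3³ = 1539  — 1539 already appeared earlier.

1539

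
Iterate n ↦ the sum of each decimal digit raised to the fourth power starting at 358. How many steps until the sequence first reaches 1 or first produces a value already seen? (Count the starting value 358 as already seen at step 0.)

358 → 3⁴ + 5⁴ + 8⁴ = 81 + 625 + 4096 = 4802
4802 → 4⁴ + 8⁴ + 0⁴ + 2⁴ = 256 + 4096 + 0 + 16 = 4368
4368 → 4⁴ + 3⁴ + 6⁴ + 8⁴ = 256 + 81 + 1296 + 4096 = 5729
5729 → 5⁴ + 7⁴ + 2⁴ + 9⁴ = 625 + 2401 + 16 + 6561 = 9603
9603 → 9⁴ + 6⁴ + 0⁴ + 3⁴ = 6561 + 1296 + 0 + 81 = 7938
7938 → 7⁴ + 9⁴ + 3⁴ + 8⁴ = 2401 + 6561 + 81 + 4096 = 13139
13139 → 1⁴ + 3⁴ + 1⁴ + 3⁴ + 9⁴ = 1 + 81 + 1 + 81 + 6561 = 6725
6725 → 6⁴ + 7⁴ + 2⁴ + 5⁴ = 1296 + 2401 + 16 + 625 = 4338
4338 → 4⁴ + 3⁴ + 3⁴ + 8⁴ = 256 + 81 + 81 + 4096 = 4514
4514 → 4⁴ + 5⁴ + 1⁴ + 4⁴ = 256 + 625 + 1 + 256 = 1138
1138 → 1⁴ + 1⁴ + 3⁴ + 8⁴ = 1 + 1 + 81 + 4096 = 4179
4179 → 4⁴ + 1⁴ + 7⁴ + 9⁴ = 256 + 1 + 2401 + 6561 = 9219
9219 → 9⁴ + 2⁴ + 1⁴ + 9⁴ = 6561 + 16 + 1 + 6561 = 13139  — 13139 repeats.
That took 13 steps.

13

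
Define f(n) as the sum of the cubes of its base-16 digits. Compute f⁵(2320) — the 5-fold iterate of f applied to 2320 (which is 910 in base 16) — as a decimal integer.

2572

2320 = (9,1,0)_16 → 9³ + 1³ + 0³ = 730
730 = (2,13,10)_16 → 2³ + 13³ + 10³ = 3205
3205 = (12,8,5)_16 → 12³ + 8³ + 5³ = 2365
2365 = (9,3,13)_16 → 9³ + 3³ + 13³ = 2953
2953 = (11,8,9)_16 → 11³ + 8³ + 9³ = 2572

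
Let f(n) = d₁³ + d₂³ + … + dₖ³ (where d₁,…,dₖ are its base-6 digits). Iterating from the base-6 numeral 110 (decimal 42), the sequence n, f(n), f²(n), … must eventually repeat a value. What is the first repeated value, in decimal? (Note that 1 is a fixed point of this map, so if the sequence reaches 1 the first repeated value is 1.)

42 = (1,1,0)_6 → 1³ + 1³ + 0³ = 2
2 = (2)_6 → 2³ = 8
8 = (1,2)_6 → 1³ + 2³ = 9
9 = (1,3)_6 → 1³ + 3³ = 28
28 = (4,4)_6 → 4³ + 4³ = 128
128 = (3,3,2)_6 → 3³ + 3³ + 2³ = 62
62 = (1,4,2)_6 → 1³ + 4³ + 2³ = 73
73 = (2,0,1)_6 → 2³ + 0³ + 1³ = 9  — 9 already appeared earlier.

9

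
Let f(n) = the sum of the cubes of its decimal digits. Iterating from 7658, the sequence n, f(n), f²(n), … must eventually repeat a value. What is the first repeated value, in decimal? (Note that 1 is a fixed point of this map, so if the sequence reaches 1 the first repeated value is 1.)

371

7658 → 7³ + 6³ + 5³ + 8³ = 343 + 216 + 125 + 512 = 1196
1196 → 1³ + 1³ + 9³ + 6³ = 1 + 1 + 729 + 216 = 947
947 → 9³ + 4³ + 7³ = 729 + 64 + 343 = 1136
1136 → 1³ + 1³ + 3³ + 6³ = 1 + 1 + 27 + 216 = 245
245 → 2³ + 4³ + 5³ = 8 + 64 + 125 = 197
197 → 1³ + 9³ + 7³ = 1 + 729 + 343 = 1073
1073 → 1³ + 0³ + 7³ + 3³ = 1 + 0 + 343 + 27 = 371
371 → 3³ + 7³ + 1³ = 27 + 343 + 1 = 371  — 371 already appeared earlier.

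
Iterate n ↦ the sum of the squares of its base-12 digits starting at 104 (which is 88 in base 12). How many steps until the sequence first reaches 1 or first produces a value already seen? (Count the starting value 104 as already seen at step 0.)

104 = (8,8)_12 → 8² + 8² = 64 + 64 = 128
128 = (10,8)_12 → 10² + 8² = 100 + 64 = 164
164 = (1,1,8)_12 → 1² + 1² + 8² = 1 + 1 + 64 = 66
66 = (5,6)_12 → 5² + 6² = 25 + 36 = 61
61 = (5,1)_12 → 5² + 1² = 25 + 1 = 26
26 = (2,2)_12 → 2² + 2² = 4 + 4 = 8
8 = (8)_12 → 8² = 64
64 = (5,4)_12 → 5² + 4² = 25 + 16 = 41
41 = (3,5)_12 → 3² + 5² = 9 + 25 = 34
34 = (2,10)_12 → 2² + 10² = 4 + 100 = 104  — 104 repeats.
That took 10 steps.

10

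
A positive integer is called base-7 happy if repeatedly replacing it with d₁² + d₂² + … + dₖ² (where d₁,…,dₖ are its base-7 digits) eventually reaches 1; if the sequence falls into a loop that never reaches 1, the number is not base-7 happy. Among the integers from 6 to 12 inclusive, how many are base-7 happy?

6: 6 → 36 → 26 → 34 → 52 → 10 → 10  (repeats 10)
7: 7 → 1  (reaches 1)
8: 8 → 2 → 4 → 16 → 8  (repeats 8)
9: 9 → 5 → 25 → 25  (repeats 25)
10: 10 → 10  (repeats 10)
11: 11 → 17 → 13 → 37 → 29 → 17  (repeats 17)
12: 12 → 26 → 34 → 52 → 10 → 10  (repeats 10)
base-7 happy: 7

1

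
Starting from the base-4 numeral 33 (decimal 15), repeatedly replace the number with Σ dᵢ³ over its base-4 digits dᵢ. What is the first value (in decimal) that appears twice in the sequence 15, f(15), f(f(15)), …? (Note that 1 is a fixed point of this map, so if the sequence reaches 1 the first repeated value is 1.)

15 = (3,3)_4 → 54
54 = (3,1,2)_4 → 36
36 = (2,1,0)_4 → 9
9 = (2,1)_4 → 9  — 9 already appeared earlier.

9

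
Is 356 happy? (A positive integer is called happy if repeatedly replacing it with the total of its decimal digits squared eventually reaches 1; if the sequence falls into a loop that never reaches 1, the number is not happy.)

356 → 3² + 5² + 6² = 70
70 → 7² + 0² = 49
49 → 4² + 9² = 97
97 → 9² + 7² = 130
130 → 1² + 3² + 0² = 10
10 → 1² + 0² = 1  — reached 1.

happy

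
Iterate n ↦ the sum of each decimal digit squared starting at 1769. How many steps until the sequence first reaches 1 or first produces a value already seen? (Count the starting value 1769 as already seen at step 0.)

1769 → 1² + 7² + 6² + 9² = 1 + 49 + 36 + 81 = 167
167 → 1² + 6² + 7² = 1 + 36 + 49 = 86
86 → 8² + 6² = 64 + 36 = 100
100 → 1² + 0² + 0² = 1 + 0 + 0 = 1  — reached 1.
That took 4 steps.

4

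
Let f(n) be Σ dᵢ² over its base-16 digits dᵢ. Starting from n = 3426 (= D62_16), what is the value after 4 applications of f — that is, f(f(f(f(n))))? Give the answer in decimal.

208

3426 = (13,6,2)_16 → 13² + 6² + 2² = 209
209 = (13,1)_16 → 13² + 1² = 170
170 = (10,10)_16 → 10² + 10² = 200
200 = (12,8)_16 → 12² + 8² = 208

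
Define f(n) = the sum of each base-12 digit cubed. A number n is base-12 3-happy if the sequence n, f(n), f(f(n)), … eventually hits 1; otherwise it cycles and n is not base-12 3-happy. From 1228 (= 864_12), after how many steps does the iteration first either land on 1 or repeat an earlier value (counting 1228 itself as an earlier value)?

1228 = (8,6,4)_12 → 8³ + 6³ + 4³ = 792
792 = (5,6,0)_12 → 5³ + 6³ + 0³ = 341
341 = (2,4,5)_12 → 2³ + 4³ + 5³ = 197
197 = (1,4,5)_12 → 1³ + 4³ + 5³ = 190
190 = (1,3,10)_12 → 1³ + 3³ + 10³ = 1028
1028 = (7,1,8)_12 → 7³ + 1³ + 8³ = 856
856 = (5,11,4)_12 → 5³ + 11³ + 4³ = 1520
1520 = (10,6,8)_12 → 10³ + 6³ + 8³ = 1728
1728 = (1,0,0,0)_12 → 1³ + 0³ + 0³ + 0³ = 1  — reached 1.
That took 9 steps.

9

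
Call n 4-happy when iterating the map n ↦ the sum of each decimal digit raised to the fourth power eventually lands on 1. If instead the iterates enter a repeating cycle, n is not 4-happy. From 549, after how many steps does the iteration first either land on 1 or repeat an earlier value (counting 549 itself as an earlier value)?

549 → 5⁴ + 4⁴ + 9⁴ = 625 + 256 + 6561 = 7442
7442 → 7⁴ + 4⁴ + 4⁴ + 2⁴ = 2401 + 256 + 256 + 16 = 2929
2929 → 2⁴ + 9⁴ + 2⁴ + 9⁴ = 16 + 6561 + 16 + 6561 = 13154
13154 → 1⁴ + 3⁴ + 1⁴ + 5⁴ + 4⁴ = 1 + 81 + 1 + 625 + 256 = 964
964 → 9⁴ + 6⁴ + 4⁴ = 6561 + 1296 + 256 = 8113
8113 → 8⁴ + 1⁴ + 1⁴ + 3⁴ = 4096 + 1 + 1 + 81 = 4179
4179 → 4⁴ + 1⁴ + 7⁴ + 9⁴ = 256 + 1 + 2401 + 6561 = 9219
9219 → 9⁴ + 2⁴ + 1⁴ + 9⁴ = 6561 + 16 + 1 + 6561 = 13139
13139 → 1⁴ + 3⁴ + 1⁴ + 3⁴ + 9⁴ = 1 + 81 + 1 + 81 + 6561 = 6725
6725 → 6⁴ + 7⁴ + 2⁴ + 5⁴ = 1296 + 2401 + 16 + 625 = 4338
4338 → 4⁴ + 3⁴ + 3⁴ + 8⁴ = 256 + 81 + 81 + 4096 = 4514
4514 → 4⁴ + 5⁴ + 1⁴ + 4⁴ = 256 + 625 + 1 + 256 = 1138
1138 → 1⁴ + 1⁴ + 3⁴ + 8⁴ = 1 + 1 + 81 + 4096 = 4179  — 4179 repeats.
That took 13 steps.

13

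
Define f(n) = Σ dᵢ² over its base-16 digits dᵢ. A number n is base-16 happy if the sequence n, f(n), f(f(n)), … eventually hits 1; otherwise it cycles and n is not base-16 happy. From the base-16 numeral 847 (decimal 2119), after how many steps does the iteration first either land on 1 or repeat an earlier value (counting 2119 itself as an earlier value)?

2119 = (8,4,7)_16 → 8² + 4² + 7² = 64 + 16 + 49 = 129
129 = (8,1)_16 → 8² + 1² = 64 + 1 = 65
65 = (4,1)_16 → 4² + 1² = 16 + 1 = 17
17 = (1,1)_16 → 1² + 1² = 1 + 1 = 2
2 = (2)_16 → 2² = 4
4 = (4)_16 → 4² = 16
16 = (1,0)_16 → 1² + 0² = 1 + 0 = 1  — reached 1.
That took 7 steps.

7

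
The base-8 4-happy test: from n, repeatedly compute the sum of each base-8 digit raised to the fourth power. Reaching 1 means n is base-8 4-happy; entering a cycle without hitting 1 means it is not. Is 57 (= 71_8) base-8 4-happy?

not base-8 4-happy

57 = (7,1)_8 → 7⁴ + 1⁴ = 2401 + 1 = 2402
2402 = (4,5,4,2)_8 → 4⁴ + 5⁴ + 4⁴ + 2⁴ = 256 + 625 + 256 + 16 = 1153
1153 = (2,2,0,1)_8 → 2⁴ + 2⁴ + 0⁴ + 1⁴ = 16 + 16 + 0 + 1 = 33
33 = (4,1)_8 → 4⁴ + 1⁴ = 256 + 1 = 257
257 = (4,0,1)_8 → 4⁴ + 0⁴ + 1⁴ = 256 + 0 + 1 = 257  — 257 already seen; the sequence cycles without reaching 1.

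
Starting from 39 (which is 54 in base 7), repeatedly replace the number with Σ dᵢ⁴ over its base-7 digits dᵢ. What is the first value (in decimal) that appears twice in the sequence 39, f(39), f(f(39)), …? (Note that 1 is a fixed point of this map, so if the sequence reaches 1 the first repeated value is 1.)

1923

39 = (5,4)_7 → 5⁴ + 4⁴ = 625 + 256 = 881
881 = (2,3,6,6)_7 → 2⁴ + 3⁴ + 6⁴ + 6⁴ = 16 + 81 + 1296 + 1296 = 2689
2689 = (1,0,5,6,1)_7 → 1⁴ + 0⁴ + 5⁴ + 6⁴ + 1⁴ = 1 + 0 + 625 + 1296 + 1 = 1923
1923 = (5,4,1,5)_7 → 5⁴ + 4⁴ + 1⁴ + 5⁴ = 625 + 256 + 1 + 625 = 1507
1507 = (4,2,5,2)_7 → 4⁴ + 2⁴ + 5⁴ + 2⁴ = 256 + 16 + 625 + 16 = 913
913 = (2,4,4,3)_7 → 2⁴ + 4⁴ + 4⁴ + 3⁴ = 16 + 256 + 256 + 81 = 609
609 = (1,5,3,0)_7 → 1⁴ + 5⁴ + 3⁴ + 0⁴ = 1 + 625 + 81 + 0 = 707
707 = (2,0,3,0)_7 → 2⁴ + 0⁴ + 3⁴ + 0⁴ = 16 + 0 + 81 + 0 = 97
97 = (1,6,6)_7 → 1⁴ + 6⁴ + 6⁴ = 1 + 1296 + 1296 = 2593
2593 = (1,0,3,6,3)_7 → 1⁴ + 0⁴ + 3⁴ + 6⁴ + 3⁴ = 1 + 0 + 81 + 1296 + 81 = 1459
1459 = (4,1,5,3)_7 → 4⁴ + 1⁴ + 5⁴ + 3⁴ = 256 + 1 + 625 + 81 = 963
963 = (2,5,4,4)_7 → 2⁴ + 5⁴ + 4⁴ + 4⁴ = 16 + 625 + 256 + 256 = 1153
1153 = (3,2,3,5)_7 → 3⁴ + 2⁴ + 3⁴ + 5⁴ = 81 + 16 + 81 + 625 = 803
803 = (2,2,2,5)_7 → 2⁴ + 2⁴ + 2⁴ + 5⁴ = 16 + 16 + 16 + 625 = 673
673 = (1,6,5,1)_7 → 1⁴ + 6⁴ + 5⁴ + 1⁴ = 1 + 1296 + 625 + 1 = 1923  — 1923 already appeared earlier.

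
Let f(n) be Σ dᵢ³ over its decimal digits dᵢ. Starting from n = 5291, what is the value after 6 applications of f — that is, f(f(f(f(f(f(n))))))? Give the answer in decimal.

5291 → 5³ + 2³ + 9³ + 1³ = 125 + 8 + 729 + 1 = 863
863 → 8³ + 6³ + 3³ = 512 + 216 + 27 = 755
755 → 7³ + 5³ + 5³ = 343 + 125 + 125 = 593
593 → 5³ + 9³ + 3³ = 125 + 729 + 27 = 881
881 → 8³ + 8³ + 1³ = 512 + 512 + 1 = 1025
1025 → 1³ + 0³ + 2³ + 5³ = 1 + 0 + 8 + 125 = 134

134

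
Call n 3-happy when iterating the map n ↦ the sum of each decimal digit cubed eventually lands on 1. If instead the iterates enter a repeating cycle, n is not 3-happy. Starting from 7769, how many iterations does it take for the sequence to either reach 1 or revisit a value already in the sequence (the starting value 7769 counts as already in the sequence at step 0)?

7769 → 7³ + 7³ + 6³ + 9³ = 1631
1631 → 1³ + 6³ + 3³ + 1³ = 245
245 → 2³ + 4³ + 5³ = 197
197 → 1³ + 9³ + 7³ = 1073
1073 → 1³ + 0³ + 7³ + 3³ = 371
371 → 3³ + 7³ + 1³ = 371  — 371 repeats.
That took 6 steps.

6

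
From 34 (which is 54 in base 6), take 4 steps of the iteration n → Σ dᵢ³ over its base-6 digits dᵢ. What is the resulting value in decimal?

43

34 = (5,4)_6 → 5³ + 4³ = 125 + 64 = 189
189 = (5,1,3)_6 → 5³ + 1³ + 3³ = 125 + 1 + 27 = 153
153 = (4,1,3)_6 → 4³ + 1³ + 3³ = 64 + 1 + 27 = 92
92 = (2,3,2)_6 → 2³ + 3³ + 2³ = 8 + 27 + 8 = 43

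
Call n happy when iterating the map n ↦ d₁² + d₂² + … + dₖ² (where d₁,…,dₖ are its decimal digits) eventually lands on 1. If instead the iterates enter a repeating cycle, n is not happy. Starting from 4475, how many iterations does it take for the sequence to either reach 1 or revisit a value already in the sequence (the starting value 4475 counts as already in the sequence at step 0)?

4475 → 4² + 4² + 7² + 5² = 16 + 16 + 49 + 25 = 106
106 → 1² + 0² + 6² = 1 + 0 + 36 = 37
37 → 3² + 7² = 9 + 49 = 58
58 → 5² + 8² = 25 + 64 = 89
89 → 8² + 9² = 64 + 81 = 145
145 → 1² + 4² + 5² = 1 + 16 + 25 = 42
42 → 4² + 2² = 16 + 4 = 20
20 → 2² + 0² = 4 + 0 = 4
4 → 4² = 16
16 → 1² + 6² = 1 + 36 = 37  — 37 repeats.
That took 10 steps.

10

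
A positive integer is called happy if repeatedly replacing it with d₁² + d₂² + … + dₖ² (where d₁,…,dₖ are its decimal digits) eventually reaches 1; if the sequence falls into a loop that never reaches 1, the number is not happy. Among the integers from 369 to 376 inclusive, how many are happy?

369: 369 → 126 → 41 → 17 → 50 → 25 → 29 → 85 → 89 → 145 → 42 → 20 → 4 → 16 → 37 → 58 → 89  (repeats 89)
370: 370 → 58 → 89 → 145 → 42 → 20 → 4 → 16 → 37 → 58  (repeats 58)
371: 371 → 59 → 106 → 37 → 58 → 89 → 145 → 42 → 20 → 4 → 16 → 37  (repeats 37)
372: 372 → 62 → 40 → 16 → 37 → 58 → 89 → 145 → 42 → 20 → 4 → 16  (repeats 16)
373: 373 → 67 → 85 → 89 → 145 → 42 → 20 → 4 → 16 → 37 → 58 → 89  (repeats 89)
374: 374 → 74 → 65 → 61 → 37 → 58 → 89 → 145 → 42 → 20 → 4 → 16 → 37  (repeats 37)
375: 375 → 83 → 73 → 58 → 89 → 145 → 42 → 20 → 4 → 16 → 37 → 58  (repeats 58)
376: 376 → 94 → 97 → 130 → 10 → 1  (reaches 1)
happy: 376

1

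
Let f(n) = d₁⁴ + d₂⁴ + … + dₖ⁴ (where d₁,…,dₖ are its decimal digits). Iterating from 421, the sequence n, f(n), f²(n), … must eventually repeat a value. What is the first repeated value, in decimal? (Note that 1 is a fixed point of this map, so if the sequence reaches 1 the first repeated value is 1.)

421 → 273
273 → 2498
2498 → 10929
10929 → 13139
13139 → 6725
6725 → 4338
4338 → 4514
4514 → 1138
1138 → 4179
4179 → 9219
9219 → 13139  — 13139 already appeared earlier.

13139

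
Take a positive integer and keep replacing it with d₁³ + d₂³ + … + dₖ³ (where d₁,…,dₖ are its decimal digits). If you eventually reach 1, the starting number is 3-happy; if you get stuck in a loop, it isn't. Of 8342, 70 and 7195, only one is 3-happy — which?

8342: 8342 → 611 → 218 → 521 → 134 → 92 → 737 → 713 → 371 → 371  — repeats 371 (not 3-happy)
70: 70 → 343 → 118 → 514 → 190 → 730 → 370 → 370  — repeats 370 (not 3-happy)
7195: 7195 → 1198 → 1243 → 100 → 1  — reaches 1 (3-happy)

7195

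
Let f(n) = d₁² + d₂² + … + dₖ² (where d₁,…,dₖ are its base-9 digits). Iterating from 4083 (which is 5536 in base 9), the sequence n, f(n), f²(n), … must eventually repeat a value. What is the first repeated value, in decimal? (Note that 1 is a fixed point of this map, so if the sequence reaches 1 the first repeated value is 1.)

4083 = (5,5,3,6)_9 → 5² + 5² + 3² + 6² = 25 + 25 + 9 + 36 = 95
95 = (1,1,5)_9 → 1² + 1² + 5² = 1 + 1 + 25 = 27
27 = (3,0)_9 → 3² + 0² = 9 + 0 = 9
9 = (1,0)_9 → 1² + 0² = 1 + 0 = 1  — reached the fixed point 1.
1 → 1, so 1 is the first repeated value.

1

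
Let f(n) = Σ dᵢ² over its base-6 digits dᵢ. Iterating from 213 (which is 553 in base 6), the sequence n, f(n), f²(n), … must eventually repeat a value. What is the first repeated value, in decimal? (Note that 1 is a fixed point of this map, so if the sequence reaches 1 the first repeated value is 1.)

213 = (5,5,3)_6 → 5² + 5² + 3² = 25 + 25 + 9 = 59
59 = (1,3,5)_6 → 1² + 3² + 5² = 1 + 9 + 25 = 35
35 = (5,5)_6 → 5² + 5² = 25 + 25 = 50
50 = (1,2,2)_6 → 1² + 2² + 2² = 1 + 4 + 4 = 9
9 = (1,3)_6 → 1² + 3² = 1 + 9 = 10
10 = (1,4)_6 → 1² + 4² = 1 + 16 = 17
17 = (2,5)_6 → 2² + 5² = 4 + 25 = 29
29 = (4,5)_6 → 4² + 5² = 16 + 25 = 41
41 = (1,0,5)_6 → 1² + 0² + 5² = 1 + 0 + 25 = 26
26 = (4,2)_6 → 4² + 2² = 16 + 4 = 20
20 = (3,2)_6 → 3² + 2² = 9 + 4 = 13
13 = (2,1)_6 → 2² + 1² = 4 + 1 = 5
5 = (5)_6 → 5² = 25
25 = (4,1)_6 → 4² + 1² = 16 + 1 = 17  — 17 already appeared earlier.

17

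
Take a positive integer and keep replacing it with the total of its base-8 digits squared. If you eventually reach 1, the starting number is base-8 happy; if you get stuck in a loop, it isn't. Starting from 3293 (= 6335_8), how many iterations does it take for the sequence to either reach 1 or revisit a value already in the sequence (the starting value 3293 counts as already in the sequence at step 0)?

3293 = (6,3,3,5)_8 → 79
79 = (1,1,7)_8 → 51
51 = (6,3)_8 → 45
45 = (5,5)_8 → 50
50 = (6,2)_8 → 40
40 = (5,0)_8 → 25
25 = (3,1)_8 → 10
10 = (1,2)_8 → 5
5 = (5)_8 → 25  — 25 repeats.
That took 9 steps.

9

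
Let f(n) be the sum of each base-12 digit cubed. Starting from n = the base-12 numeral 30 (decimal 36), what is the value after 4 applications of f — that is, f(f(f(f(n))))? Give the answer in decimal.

1099

36 = (3,0)_12 → 27
27 = (2,3)_12 → 35
35 = (2,11)_12 → 1339
1339 = (9,3,7)_12 → 1099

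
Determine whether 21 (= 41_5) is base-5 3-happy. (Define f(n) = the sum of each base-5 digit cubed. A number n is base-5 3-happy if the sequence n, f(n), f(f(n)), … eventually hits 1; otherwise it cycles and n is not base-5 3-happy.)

21 = (4,1)_5 → 4³ + 1³ = 65
65 = (2,3,0)_5 → 2³ + 3³ + 0³ = 35
35 = (1,2,0)_5 → 1³ + 2³ + 0³ = 9
9 = (1,4)_5 → 1³ + 4³ = 65  — 65 already seen; the sequence cycles without reaching 1.

not base-5 3-happy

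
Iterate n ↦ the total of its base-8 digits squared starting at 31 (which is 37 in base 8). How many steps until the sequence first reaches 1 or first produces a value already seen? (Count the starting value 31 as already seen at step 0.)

10

31 = (3,7)_8 → 3² + 7² = 9 + 49 = 58
58 = (7,2)_8 → 7² + 2² = 49 + 4 = 53
53 = (6,5)_8 → 6² + 5² = 36 + 25 = 61
61 = (7,5)_8 → 7² + 5² = 49 + 25 = 74
74 = (1,1,2)_8 → 1² + 1² + 2² = 1 + 1 + 4 = 6
6 = (6)_8 → 6² = 36
36 = (4,4)_8 → 4² + 4² = 16 + 16 = 32
32 = (4,0)_8 → 4² + 0² = 16 + 0 = 16
16 = (2,0)_8 → 2² + 0² = 4 + 0 = 4
4 = (4)_8 → 4² = 16  — 16 repeats.
That took 10 steps.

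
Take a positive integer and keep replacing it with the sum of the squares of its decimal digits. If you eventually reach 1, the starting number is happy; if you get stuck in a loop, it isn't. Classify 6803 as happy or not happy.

happy

6803 → 6² + 8² + 0² + 3² = 36 + 64 + 0 + 9 = 109
109 → 1² + 0² + 9² = 1 + 0 + 81 = 82
82 → 8² + 2² = 64 + 4 = 68
68 → 6² + 8² = 36 + 64 = 100
100 → 1² + 0² + 0² = 1 + 0 + 0 = 1  — reached 1.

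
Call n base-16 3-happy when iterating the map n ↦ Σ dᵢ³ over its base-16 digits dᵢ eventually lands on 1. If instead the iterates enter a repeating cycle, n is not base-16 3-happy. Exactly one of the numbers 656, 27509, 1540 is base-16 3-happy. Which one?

1540

656: 656 → 737 → 2753 → 2729 → 2729  — repeats 2729 (not base-16 3-happy)
27509: 27509 → 2015 → 5915 → 1676 → 2456 → 1970 → 1682 → 953 → 2087 → 863 → 3527 → 4268 → 2729 → 2729  — repeats 2729 (not base-16 3-happy)
1540: 1540 → 280 → 514 → 16 → 1  — reaches 1 (base-16 3-happy)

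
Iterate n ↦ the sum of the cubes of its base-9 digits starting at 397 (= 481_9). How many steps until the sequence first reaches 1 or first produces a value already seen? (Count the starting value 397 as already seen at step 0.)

397 = (4,8,1)_9 → 4³ + 8³ + 1³ = 577
577 = (7,1,1)_9 → 7³ + 1³ + 1³ = 345
345 = (4,2,3)_9 → 4³ + 2³ + 3³ = 99
99 = (1,2,0)_9 → 1³ + 2³ + 0³ = 9
9 = (1,0)_9 → 1³ + 0³ = 1  — reached 1.
That took 5 steps.

5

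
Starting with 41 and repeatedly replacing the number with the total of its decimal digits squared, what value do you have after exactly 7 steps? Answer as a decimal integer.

41 → 4² + 1² = 17
17 → 1² + 7² = 50
50 → 5² + 0² = 25
25 → 2² + 5² = 29
29 → 2² + 9² = 85
85 → 8² + 5² = 89
89 → 8² + 9² = 145

145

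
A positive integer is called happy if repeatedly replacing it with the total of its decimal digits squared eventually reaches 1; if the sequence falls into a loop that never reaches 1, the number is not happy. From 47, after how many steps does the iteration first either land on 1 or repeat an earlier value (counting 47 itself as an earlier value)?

47 → 4² + 7² = 65
65 → 6² + 5² = 61
61 → 6² + 1² = 37
37 → 3² + 7² = 58
58 → 5² + 8² = 89
89 → 8² + 9² = 145
145 → 1² + 4² + 5² = 42
42 → 4² + 2² = 20
20 → 2² + 0² = 4
4 → 4² = 16
16 → 1² + 6² = 37  — 37 repeats.
That took 11 steps.

11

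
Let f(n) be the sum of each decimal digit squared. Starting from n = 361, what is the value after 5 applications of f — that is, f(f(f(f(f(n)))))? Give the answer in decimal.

89

361 → 3² + 6² + 1² = 9 + 36 + 1 = 46
46 → 4² + 6² = 16 + 36 = 52
52 → 5² + 2² = 25 + 4 = 29
29 → 2² + 9² = 4 + 81 = 85
85 → 8² + 5² = 64 + 25 = 89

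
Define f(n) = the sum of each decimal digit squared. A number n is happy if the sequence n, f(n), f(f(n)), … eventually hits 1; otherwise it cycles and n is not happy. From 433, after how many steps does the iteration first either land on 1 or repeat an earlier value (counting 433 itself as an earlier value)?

13

433 → 4² + 3² + 3² = 34
34 → 3² + 4² = 25
25 → 2² + 5² = 29
29 → 2² + 9² = 85
85 → 8² + 5² = 89
89 → 8² + 9² = 145
145 → 1² + 4² + 5² = 42
42 → 4² + 2² = 20
20 → 2² + 0² = 4
4 → 4² = 16
16 → 1² + 6² = 37
37 → 3² + 7² = 58
58 → 5² + 8² = 89  — 89 repeats.
That took 13 steps.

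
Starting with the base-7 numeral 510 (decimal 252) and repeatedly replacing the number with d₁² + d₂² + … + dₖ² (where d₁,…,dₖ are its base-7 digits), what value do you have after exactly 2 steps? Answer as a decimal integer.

252 = (5,1,0)_7 → 26
26 = (3,5)_7 → 34

34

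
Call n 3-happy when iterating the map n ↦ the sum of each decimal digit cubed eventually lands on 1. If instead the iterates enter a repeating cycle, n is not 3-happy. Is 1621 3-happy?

not 3-happy

1621 → 1³ + 6³ + 2³ + 1³ = 1 + 216 + 8 + 1 = 226
226 → 2³ + 2³ + 6³ = 8 + 8 + 216 = 232
232 → 2³ + 3³ + 2³ = 8 + 27 + 8 = 43
43 → 4³ + 3³ = 64 + 27 = 91
91 → 9³ + 1³ = 729 + 1 = 730
730 → 7³ + 3³ + 0³ = 343 + 27 + 0 = 370
370 → 3³ + 7³ + 0³ = 27 + 343 + 0 = 370  — 370 already seen; the sequence cycles without reaching 1.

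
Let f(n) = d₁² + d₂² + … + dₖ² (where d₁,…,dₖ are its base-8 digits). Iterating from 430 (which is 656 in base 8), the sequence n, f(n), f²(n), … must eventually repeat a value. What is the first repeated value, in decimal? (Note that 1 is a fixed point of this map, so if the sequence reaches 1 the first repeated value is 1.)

430 = (6,5,6)_8 → 6² + 5² + 6² = 97
97 = (1,4,1)_8 → 1² + 4² + 1² = 18
18 = (2,2)_8 → 2² + 2² = 8
8 = (1,0)_8 → 1² + 0² = 1  — reached the fixed point 1.
1 → 1, so 1 is the first repeated value.

1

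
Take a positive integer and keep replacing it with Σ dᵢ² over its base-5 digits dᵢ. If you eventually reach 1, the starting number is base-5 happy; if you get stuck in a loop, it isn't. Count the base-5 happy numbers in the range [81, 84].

81: 81 → 11 → 5 → 1  (reaches 1)
82: 82 → 14 → 20 → 16 → 10 → 4 → 16  (repeats 16)
83: 83 → 19 → 25 → 1  (reaches 1)
84: 84 → 26 → 2 → 4 → 16 → 10 → 4  (repeats 4)
base-5 happy: 81, 83

2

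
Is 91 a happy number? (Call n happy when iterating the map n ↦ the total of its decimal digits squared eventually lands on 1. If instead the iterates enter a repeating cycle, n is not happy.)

91 → 9² + 1² = 81 + 1 = 82
82 → 8² + 2² = 64 + 4 = 68
68 → 6² + 8² = 36 + 64 = 100
100 → 1² + 0² + 0² = 1 + 0 + 0 = 1  — reached 1.

happy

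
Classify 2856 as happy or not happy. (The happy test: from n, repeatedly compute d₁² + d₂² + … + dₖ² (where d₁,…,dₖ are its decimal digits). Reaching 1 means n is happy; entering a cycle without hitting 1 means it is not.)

2856 → 2² + 8² + 5² + 6² = 4 + 64 + 25 + 36 = 129
129 → 1² + 2² + 9² = 1 + 4 + 81 = 86
86 → 8² + 6² = 64 + 36 = 100
100 → 1² + 0² + 0² = 1 + 0 + 0 = 1  — reached 1.

happy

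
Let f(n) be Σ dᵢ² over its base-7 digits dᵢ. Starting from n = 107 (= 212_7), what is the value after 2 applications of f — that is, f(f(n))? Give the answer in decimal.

5

107 = (2,1,2)_7 → 2² + 1² + 2² = 9
9 = (1,2)_7 → 1² + 2² = 5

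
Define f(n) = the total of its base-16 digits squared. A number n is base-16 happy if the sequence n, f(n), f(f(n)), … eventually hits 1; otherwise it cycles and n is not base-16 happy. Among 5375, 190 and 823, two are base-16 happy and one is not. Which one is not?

5375: 5375 → 467 → 179 → 130 → 68 → 32 → 4 → 16 → 1  — reaches 1 (base-16 happy)
190: 190 → 317 → 179 → 130 → 68 → 32 → 4 → 16 → 1  — reaches 1 (base-16 happy)
823: 823 → 67 → 25 → 82 → 29 → 170 → 200 → 208 → 169 → 181 → 146 → 85 → 50 → 13 → 169  — repeats 169 (not base-16 happy)

823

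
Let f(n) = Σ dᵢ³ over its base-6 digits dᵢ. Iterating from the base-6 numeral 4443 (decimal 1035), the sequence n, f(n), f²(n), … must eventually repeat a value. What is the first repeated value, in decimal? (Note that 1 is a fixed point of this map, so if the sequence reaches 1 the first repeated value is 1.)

28

1035 = (4,4,4,3)_6 → 4³ + 4³ + 4³ + 3³ = 64 + 64 + 64 + 27 = 219
219 = (1,0,0,3)_6 → 1³ + 0³ + 0³ + 3³ = 1 + 0 + 0 + 27 = 28
28 = (4,4)_6 → 4³ + 4³ = 64 + 64 = 128
128 = (3,3,2)_6 → 3³ + 3³ + 2³ = 27 + 27 + 8 = 62
62 = (1,4,2)_6 → 1³ + 4³ + 2³ = 1 + 64 + 8 = 73
73 = (2,0,1)_6 → 2³ + 0³ + 1³ = 8 + 0 + 1 = 9
9 = (1,3)_6 → 1³ + 3³ = 1 + 27 = 28  — 28 already appeared earlier.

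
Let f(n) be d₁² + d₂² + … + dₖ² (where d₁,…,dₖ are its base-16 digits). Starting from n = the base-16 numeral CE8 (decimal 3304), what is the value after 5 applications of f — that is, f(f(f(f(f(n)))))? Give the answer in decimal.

32

3304 = (12,14,8)_16 → 12² + 14² + 8² = 144 + 196 + 64 = 404
404 = (1,9,4)_16 → 1² + 9² + 4² = 1 + 81 + 16 = 98
98 = (6,2)_16 → 6² + 2² = 36 + 4 = 40
40 = (2,8)_16 → 2² + 8² = 4 + 64 = 68
68 = (4,4)_16 → 4² + 4² = 16 + 16 = 32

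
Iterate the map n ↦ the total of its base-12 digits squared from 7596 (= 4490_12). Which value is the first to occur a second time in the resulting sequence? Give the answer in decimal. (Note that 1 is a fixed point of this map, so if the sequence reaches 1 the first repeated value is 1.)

164

7596 = (4,4,9,0)_12 → 4² + 4² + 9² + 0² = 113
113 = (9,5)_12 → 9² + 5² = 106
106 = (8,10)_12 → 8² + 10² = 164
164 = (1,1,8)_12 → 1² + 1² + 8² = 66
66 = (5,6)_12 → 5² + 6² = 61
61 = (5,1)_12 → 5² + 1² = 26
26 = (2,2)_12 → 2² + 2² = 8
8 = (8)_12 → 8² = 64
64 = (5,4)_12 → 5² + 4² = 41
41 = (3,5)_12 → 3² + 5² = 34
34 = (2,10)_12 → 2² + 10² = 104
104 = (8,8)_12 → 8² + 8² = 128
128 = (10,8)_12 → 10² + 8² = 164  — 164 already appeared earlier.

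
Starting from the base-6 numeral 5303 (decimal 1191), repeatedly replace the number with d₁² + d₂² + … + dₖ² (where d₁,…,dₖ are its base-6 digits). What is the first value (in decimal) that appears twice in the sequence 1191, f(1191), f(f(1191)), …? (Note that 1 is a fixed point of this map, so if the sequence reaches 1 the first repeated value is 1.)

1191 = (5,3,0,3)_6 → 43
43 = (1,1,1)_6 → 3
3 = (3)_6 → 9
9 = (1,3)_6 → 10
10 = (1,4)_6 → 17
17 = (2,5)_6 → 29
29 = (4,5)_6 → 41
41 = (1,0,5)_6 → 26
26 = (4,2)_6 → 20
20 = (3,2)_6 → 13
13 = (2,1)_6 → 5
5 = (5)_6 → 25
25 = (4,1)_6 → 17  — 17 already appeared earlier.

17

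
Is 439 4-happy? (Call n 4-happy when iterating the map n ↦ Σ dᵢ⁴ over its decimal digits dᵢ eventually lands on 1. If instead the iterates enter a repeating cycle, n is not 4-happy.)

439 → 4⁴ + 3⁴ + 9⁴ = 256 + 81 + 6561 = 6898
6898 → 6⁴ + 8⁴ + 9⁴ + 8⁴ = 1296 + 4096 + 6561 + 4096 = 16049
16049 → 1⁴ + 6⁴ + 0⁴ + 4⁴ + 9⁴ = 1 + 1296 + 0 + 256 + 6561 = 8114
8114 → 8⁴ + 1⁴ + 1⁴ + 4⁴ = 4096 + 1 + 1 + 256 = 4354
4354 → 4⁴ + 3⁴ + 5⁴ + 4⁴ = 256 + 81 + 625 + 256 = 1218
1218 → 1⁴ + 2⁴ + 1⁴ + 8⁴ = 1 + 16 + 1 + 4096 = 4114
4114 → 4⁴ + 1⁴ + 1⁴ + 4⁴ = 256 + 1 + 1 + 256 = 514
514 → 5⁴ + 1⁴ + 4⁴ = 625 + 1 + 256 = 882
882 → 8⁴ + 8⁴ + 2⁴ = 4096 + 4096 + 16 = 8208
8208 → 8⁴ + 2⁴ + 0⁴ + 8⁴ = 4096 + 16 + 0 + 4096 = 8208  — 8208 already seen; the sequence cycles without reaching 1.

not 4-happy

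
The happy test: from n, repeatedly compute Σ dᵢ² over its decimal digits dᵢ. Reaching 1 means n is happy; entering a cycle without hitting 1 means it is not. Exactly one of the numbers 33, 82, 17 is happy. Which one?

82

33: 33 → 18 → 65 → 61 → 37 → 58 → 89 → 145 → 42 → 20 → 4 → 16 → 37  — repeats 37 (not happy)
82: 82 → 68 → 100 → 1  — reaches 1 (happy)
17: 17 → 50 → 25 → 29 → 85 → 89 → 145 → 42 → 20 → 4 → 16 → 37 → 58 → 89  — repeats 89 (not happy)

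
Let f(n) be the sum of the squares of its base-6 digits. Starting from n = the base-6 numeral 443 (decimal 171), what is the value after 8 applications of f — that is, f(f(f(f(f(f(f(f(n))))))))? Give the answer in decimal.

29

171 = (4,4,3)_6 → 41
41 = (1,0,5)_6 → 26
26 = (4,2)_6 → 20
20 = (3,2)_6 → 13
13 = (2,1)_6 → 5
5 = (5)_6 → 25
25 = (4,1)_6 → 17
17 = (2,5)_6 → 29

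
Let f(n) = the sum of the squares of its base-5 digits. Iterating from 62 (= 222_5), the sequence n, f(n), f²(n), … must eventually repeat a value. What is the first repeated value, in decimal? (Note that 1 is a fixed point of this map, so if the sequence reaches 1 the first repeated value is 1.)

10

62 = (2,2,2)_5 → 2² + 2² + 2² = 4 + 4 + 4 = 12
12 = (2,2)_5 → 2² + 2² = 4 + 4 = 8
8 = (1,3)_5 → 1² + 3² = 1 + 9 = 10
10 = (2,0)_5 → 2² + 0² = 4 + 0 = 4
4 = (4)_5 → 4² = 16
16 = (3,1)_5 → 3² + 1² = 9 + 1 = 10  — 10 already appeared earlier.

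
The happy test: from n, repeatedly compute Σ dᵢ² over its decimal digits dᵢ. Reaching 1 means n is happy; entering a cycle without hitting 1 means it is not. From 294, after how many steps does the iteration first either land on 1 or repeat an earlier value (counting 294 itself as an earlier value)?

11

294 → 2² + 9² + 4² = 101
101 → 1² + 0² + 1² = 2
2 → 2² = 4
4 → 4² = 16
16 → 1² + 6² = 37
37 → 3² + 7² = 58
58 → 5² + 8² = 89
89 → 8² + 9² = 145
145 → 1² + 4² + 5² = 42
42 → 4² + 2² = 20
20 → 2² + 0² = 4  — 4 repeats.
That took 11 steps.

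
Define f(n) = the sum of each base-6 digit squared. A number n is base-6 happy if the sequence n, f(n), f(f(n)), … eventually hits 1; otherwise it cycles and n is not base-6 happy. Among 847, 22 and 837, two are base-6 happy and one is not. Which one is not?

847: 847 → 44 → 6 → 1  — reaches 1 (base-6 happy)
22: 22 → 25 → 17 → 29 → 41 → 26 → 20 → 13 → 5 → 25  — repeats 25 (not base-6 happy)
837: 837 → 44 → 6 → 1  — reaches 1 (base-6 happy)

22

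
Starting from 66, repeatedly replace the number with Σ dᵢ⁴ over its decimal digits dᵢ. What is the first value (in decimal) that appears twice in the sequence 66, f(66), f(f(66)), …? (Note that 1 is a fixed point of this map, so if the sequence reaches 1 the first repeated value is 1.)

66 → 2592
2592 → 7218
7218 → 6514
6514 → 2178
2178 → 6514  — 6514 already appeared earlier.

6514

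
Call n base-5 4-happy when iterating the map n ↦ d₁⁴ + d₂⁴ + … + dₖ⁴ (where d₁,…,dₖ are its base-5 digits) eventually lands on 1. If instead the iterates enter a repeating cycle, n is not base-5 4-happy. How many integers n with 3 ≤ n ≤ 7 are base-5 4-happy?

1

3: 3 → 81 → 83 → 163 → 99 → 593 → 499 → 849 → 595 → 593  (repeats 593)
4: 4 → 256 → 18 → 162 → 34 → 258 → 98 → 418 → 244 → 594 → 674 → 514 → 528 → 338 → 194 → 354 → 528  (repeats 528)
5: 5 → 1  (reaches 1)
6: 6 → 2 → 16 → 82 → 98 → 418 → 244 → 594 → 674 → 514 → 528 → 338 → 194 → 354 → 528  (repeats 528)
7: 7 → 17 → 97 → 353 → 353  (repeats 353)
base-5 4-happy: 5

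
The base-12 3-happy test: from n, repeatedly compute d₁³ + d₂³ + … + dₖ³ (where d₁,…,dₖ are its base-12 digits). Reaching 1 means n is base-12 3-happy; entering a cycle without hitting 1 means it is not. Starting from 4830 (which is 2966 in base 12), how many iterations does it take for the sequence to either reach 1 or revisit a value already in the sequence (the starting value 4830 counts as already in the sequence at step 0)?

9

4830 = (2,9,6,6)_12 → 2³ + 9³ + 6³ + 6³ = 8 + 729 + 216 + 216 = 1169
1169 = (8,1,5)_12 → 8³ + 1³ + 5³ = 512 + 1 + 125 = 638
638 = (4,5,2)_12 → 4³ + 5³ + 2³ = 64 + 125 + 8 = 197
197 = (1,4,5)_12 → 1³ + 4³ + 5³ = 1 + 64 + 125 = 190
190 = (1,3,10)_12 → 1³ + 3³ + 10³ = 1 + 27 + 1000 = 1028
1028 = (7,1,8)_12 → 7³ + 1³ + 8³ = 343 + 1 + 512 = 856
856 = (5,11,4)_12 → 5³ + 11³ + 4³ = 125 + 1331 + 64 = 1520
1520 = (10,6,8)_12 → 10³ + 6³ + 8³ = 1000 + 216 + 512 = 1728
1728 = (1,0,0,0)_12 → 1³ + 0³ + 0³ + 0³ = 1 + 0 + 0 + 0 = 1  — reached 1.
That took 9 steps.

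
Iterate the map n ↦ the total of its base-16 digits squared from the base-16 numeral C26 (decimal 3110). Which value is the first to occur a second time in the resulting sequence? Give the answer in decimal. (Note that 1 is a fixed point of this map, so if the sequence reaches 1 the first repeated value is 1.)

169

3110 = (12,2,6)_16 → 12² + 2² + 6² = 184
184 = (11,8)_16 → 11² + 8² = 185
185 = (11,9)_16 → 11² + 9² = 202
202 = (12,10)_16 → 12² + 10² = 244
244 = (15,4)_16 → 15² + 4² = 241
241 = (15,1)_16 → 15² + 1² = 226
226 = (14,2)_16 → 14² + 2² = 200
200 = (12,8)_16 → 12² + 8² = 208
208 = (13,0)_16 → 13² + 0² = 169
169 = (10,9)_16 → 10² + 9² = 181
181 = (11,5)_16 → 11² + 5² = 146
146 = (9,2)_16 → 9² + 2² = 85
85 = (5,5)_16 → 5² + 5² = 50
50 = (3,2)_16 → 3² + 2² = 13
13 = (13)_16 → 13² = 169  — 169 already appeared earlier.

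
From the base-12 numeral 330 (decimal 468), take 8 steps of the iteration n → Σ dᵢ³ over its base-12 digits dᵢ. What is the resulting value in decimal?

368

468 = (3,3,0)_12 → 3³ + 3³ + 0³ = 54
54 = (4,6)_12 → 4³ + 6³ = 280
280 = (1,11,4)_12 → 1³ + 11³ + 4³ = 1396
1396 = (9,8,4)_12 → 9³ + 8³ + 4³ = 1305
1305 = (9,0,9)_12 → 9³ + 0³ + 9³ = 1458
1458 = (10,1,6)_12 → 10³ + 1³ + 6³ = 1217
1217 = (8,5,5)_12 → 8³ + 5³ + 5³ = 762
762 = (5,3,6)_12 → 5³ + 3³ + 6³ = 368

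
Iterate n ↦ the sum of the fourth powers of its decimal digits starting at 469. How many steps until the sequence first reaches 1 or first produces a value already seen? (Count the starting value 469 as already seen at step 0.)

9

469 → 4⁴ + 6⁴ + 9⁴ = 8113
8113 → 8⁴ + 1⁴ + 1⁴ + 3⁴ = 4179
4179 → 4⁴ + 1⁴ + 7⁴ + 9⁴ = 9219
9219 → 9⁴ + 2⁴ + 1⁴ + 9⁴ = 13139
13139 → 1⁴ + 3⁴ + 1⁴ + 3⁴ + 9⁴ = 6725
6725 → 6⁴ + 7⁴ + 2⁴ + 5⁴ = 4338
4338 → 4⁴ + 3⁴ + 3⁴ + 8⁴ = 4514
4514 → 4⁴ + 5⁴ + 1⁴ + 4⁴ = 1138
1138 → 1⁴ + 1⁴ + 3⁴ + 8⁴ = 4179  — 4179 repeats.
That took 9 steps.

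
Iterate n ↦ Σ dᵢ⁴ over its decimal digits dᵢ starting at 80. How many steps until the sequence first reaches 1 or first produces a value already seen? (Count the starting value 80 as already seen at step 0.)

10

80 → 4096
4096 → 8113
8113 → 4179
4179 → 9219
9219 → 13139
13139 → 6725
6725 → 4338
4338 → 4514
4514 → 1138
1138 → 4179  — 4179 repeats.
That took 10 steps.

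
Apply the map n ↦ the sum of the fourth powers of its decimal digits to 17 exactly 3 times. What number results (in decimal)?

17 → 2402
2402 → 288
288 → 8208

8208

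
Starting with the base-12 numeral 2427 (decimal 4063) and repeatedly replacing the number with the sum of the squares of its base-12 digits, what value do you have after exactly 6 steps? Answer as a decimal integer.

100

4063 = (2,4,2,7)_12 → 2² + 4² + 2² + 7² = 73
73 = (6,1)_12 → 6² + 1² = 37
37 = (3,1)_12 → 3² + 1² = 10
10 = (10)_12 → 10² = 100
100 = (8,4)_12 → 8² + 4² = 80
80 = (6,8)_12 → 6² + 8² = 100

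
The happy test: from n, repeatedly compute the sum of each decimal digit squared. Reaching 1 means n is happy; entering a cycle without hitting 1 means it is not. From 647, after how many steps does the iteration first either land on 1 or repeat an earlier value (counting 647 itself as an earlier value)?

11

647 → 6² + 4² + 7² = 36 + 16 + 49 = 101
101 → 1² + 0² + 1² = 1 + 0 + 1 = 2
2 → 2² = 4
4 → 4² = 16
16 → 1² + 6² = 1 + 36 = 37
37 → 3² + 7² = 9 + 49 = 58
58 → 5² + 8² = 25 + 64 = 89
89 → 8² + 9² = 64 + 81 = 145
145 → 1² + 4² + 5² = 1 + 16 + 25 = 42
42 → 4² + 2² = 16 + 4 = 20
20 → 2² + 0² = 4 + 0 = 4  — 4 repeats.
That took 11 steps.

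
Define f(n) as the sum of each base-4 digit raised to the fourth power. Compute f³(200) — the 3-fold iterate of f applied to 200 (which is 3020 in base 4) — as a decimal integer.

17

200 = (3,0,2,0)_4 → 3⁴ + 0⁴ + 2⁴ + 0⁴ = 81 + 0 + 16 + 0 = 97
97 = (1,2,0,1)_4 → 1⁴ + 2⁴ + 0⁴ + 1⁴ = 1 + 16 + 0 + 1 = 18
18 = (1,0,2)_4 → 1⁴ + 0⁴ + 2⁴ = 1 + 0 + 16 = 17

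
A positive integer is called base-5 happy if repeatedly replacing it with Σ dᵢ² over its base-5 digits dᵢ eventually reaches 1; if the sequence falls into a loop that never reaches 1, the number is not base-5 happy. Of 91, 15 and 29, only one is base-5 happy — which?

91

91: 91 → 19 → 25 → 1  — reaches 1 (base-5 happy)
15: 15 → 9 → 17 → 13 → 13  — repeats 13 (not base-5 happy)
29: 29 → 17 → 13 → 13  — repeats 13 (not base-5 happy)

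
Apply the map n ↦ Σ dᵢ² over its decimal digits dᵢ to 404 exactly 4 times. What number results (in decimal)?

1

404 → 4² + 0² + 4² = 32
32 → 3² + 2² = 13
13 → 1² + 3² = 10
10 → 1² + 0² = 1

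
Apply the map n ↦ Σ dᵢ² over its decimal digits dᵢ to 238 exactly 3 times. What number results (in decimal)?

145

238 → 2² + 3² + 8² = 4 + 9 + 64 = 77
77 → 7² + 7² = 49 + 49 = 98
98 → 9² + 8² = 81 + 64 = 145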